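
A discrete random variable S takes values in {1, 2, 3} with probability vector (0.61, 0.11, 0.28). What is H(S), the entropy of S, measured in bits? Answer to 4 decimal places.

H(S) = −Σ p·log₂ p.
  −(0.61)·log₂(0.61) = 0.43500
  −(0.11)·log₂(0.11) = 0.35029
  −(0.28)·log₂(0.28) = 0.51422
Sum: 0.43500 + 0.35029 + 0.51422 = 1.2995 bits.

1.2995 bits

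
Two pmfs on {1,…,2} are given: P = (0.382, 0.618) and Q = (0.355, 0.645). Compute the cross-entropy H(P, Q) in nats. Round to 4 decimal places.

H(P,Q) = −Σ p·ln q.
  −0.382·ln(0.355) = 0.39561
  −0.618·ln(0.645) = 0.27100
H(P,Q) = 0.6666 nats.

0.6666 nats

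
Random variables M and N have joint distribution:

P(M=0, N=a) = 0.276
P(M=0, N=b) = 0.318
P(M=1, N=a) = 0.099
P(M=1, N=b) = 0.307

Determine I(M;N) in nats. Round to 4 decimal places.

Marginals: p(M) = (0.5940, 0.4060), p(N) = (0.3750, 0.6250).
I(M;N) = Σ p(x,y)·ln[p(x,y)/(p(x)p(y))].
  (0,a): 0.276·ln(1.2391) = 0.05916
  (0,b): 0.318·ln(0.8566) = -0.04923
  (1,a): 0.099·ln(0.6502) = -0.04261
  (1,b): 0.307·ln(1.2099) = 0.05848
Sum = 0.0258 nats.

0.0258 nats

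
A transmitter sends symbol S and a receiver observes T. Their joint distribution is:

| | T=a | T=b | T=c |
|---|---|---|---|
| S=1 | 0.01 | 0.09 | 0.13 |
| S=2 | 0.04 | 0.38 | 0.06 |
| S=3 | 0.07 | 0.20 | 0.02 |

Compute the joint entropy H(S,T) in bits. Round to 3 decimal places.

2.567 bits

H(S,T) = −Σ p(x,y)·log₂ p(x,y) over all 9 cells.
  cell (1,a): −0.01·log₂0.01 = 0.0664
  cell (1,b): −0.09·log₂0.09 = 0.3127
  cell (1,c): −0.13·log₂0.13 = 0.3826
  cell (2,a): −0.04·log₂0.04 = 0.1858
  cell (2,b): −0.38·log₂0.38 = 0.5305
  cell (2,c): −0.06·log₂0.06 = 0.2435
  cell (3,a): −0.07·log₂0.07 = 0.2686
  cell (3,b): −0.20·log₂0.20 = 0.4644
  cell (3,c): −0.02·log₂0.02 = 0.1129
Sum = 2.567 bits.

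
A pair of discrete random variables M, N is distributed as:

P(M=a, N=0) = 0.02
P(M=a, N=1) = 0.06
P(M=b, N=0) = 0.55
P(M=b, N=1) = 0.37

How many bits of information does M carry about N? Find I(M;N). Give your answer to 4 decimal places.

0.0265 bits

Marginals: p(M) = (0.0800, 0.9200), p(N) = (0.5700, 0.4300).
I(M;N) = Σ p(x,y)·log₂[p(x,y)/(p(x)p(y))].
  (a,0): 0.02·log₂(0.4386) = -0.02378
  (a,1): 0.06·log₂(1.7442) = 0.04815
  (b,0): 0.55·log₂(1.0488) = 0.03782
  (b,1): 0.37·log₂(0.9353) = -0.03571
Sum = 0.0265 bits.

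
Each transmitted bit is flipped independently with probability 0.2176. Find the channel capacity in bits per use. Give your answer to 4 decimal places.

0.2442 bits

Binary symmetric channel: C = 1 − h₂(ε) where h₂ is the binary entropy function.
h₂(0.2176) = −0.2176·log₂0.2176 − 0.7824·log₂0.7824 = 0.7558.
C = 1 − 0.7558 = 0.2442 bits per channel use.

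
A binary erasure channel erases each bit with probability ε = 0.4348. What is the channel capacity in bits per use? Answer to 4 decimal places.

0.5652 bits

Binary erasure channel: capacity C = 1 − ε.
C = 1 − 0.4348 = 0.5652 bits per channel use.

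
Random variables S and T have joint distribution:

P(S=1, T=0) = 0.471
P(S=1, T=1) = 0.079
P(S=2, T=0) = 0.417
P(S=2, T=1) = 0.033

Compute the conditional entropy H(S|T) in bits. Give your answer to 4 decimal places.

Marginals: p(S) = (0.5500, 0.4500), p(T) = (0.8880, 0.1120).
H(S|T) = Σ p(T) · H(S|T=·).
  T=0: p=0.8880, H(S|T=0) = 0.9973
  T=1: p=0.1120, H(S|T=1) = 0.8746
Weighted sum = 0.9836 bits.

0.9836 bits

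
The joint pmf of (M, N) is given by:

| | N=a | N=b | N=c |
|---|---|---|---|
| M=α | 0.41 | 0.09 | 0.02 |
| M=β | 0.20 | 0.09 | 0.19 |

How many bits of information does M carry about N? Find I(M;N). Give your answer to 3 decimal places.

0.167 bits

Marginals: p(M) = (0.5200, 0.4800), p(N) = (0.6100, 0.1800, 0.2100).
I(M;N) = H(M) + H(N) − H(M,N).
H(M) = 0.9988, H(N) = 1.3531, H(M,N) = 2.1852.
I(M;N) = 0.9988 + 1.3531 − 2.1852 = 0.167 bits.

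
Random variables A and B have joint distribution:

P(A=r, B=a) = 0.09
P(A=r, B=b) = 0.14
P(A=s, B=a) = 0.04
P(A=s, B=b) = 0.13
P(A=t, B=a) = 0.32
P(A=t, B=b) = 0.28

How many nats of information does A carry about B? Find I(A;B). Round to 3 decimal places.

0.027 nats

Marginals: p(A) = (0.2300, 0.1700, 0.6000), p(B) = (0.4500, 0.5500).
I(A;B) = Σ p(x,y)·ln[p(x,y)/(p(x)p(y))].
  (r,a): 0.09·ln(0.8696) = -0.0126
  (r,b): 0.14·ln(1.1067) = 0.0142
  (s,a): 0.04·ln(0.5229) = -0.0259
  (s,b): 0.13·ln(1.3904) = 0.0428
  (t,a): 0.32·ln(1.1852) = 0.0544
  (t,b): 0.28·ln(0.8485) = -0.0460
Sum = 0.027 nats.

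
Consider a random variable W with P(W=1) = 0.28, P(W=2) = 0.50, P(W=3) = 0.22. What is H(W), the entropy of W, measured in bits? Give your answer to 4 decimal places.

H(W) = −Σ p·log₂ p.
  −(0.28)·log₂(0.28) = 0.51422
  −(0.50)·log₂(0.50) = 0.50000
  −(0.22)·log₂(0.22) = 0.48057
Sum: 0.51422 + 0.50000 + 0.48057 = 1.4948 bits.

1.4948 bits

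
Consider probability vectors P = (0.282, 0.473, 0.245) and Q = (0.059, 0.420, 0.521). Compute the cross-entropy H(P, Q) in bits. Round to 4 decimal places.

1.9739 bits

H(P,Q) = −Σ p·log₂ q.
  −0.282·log₂(0.059) = 1.15145
  −0.473·log₂(0.420) = 0.59198
  −0.245·log₂(0.521) = 0.23046
H(P,Q) = 1.9739 bits.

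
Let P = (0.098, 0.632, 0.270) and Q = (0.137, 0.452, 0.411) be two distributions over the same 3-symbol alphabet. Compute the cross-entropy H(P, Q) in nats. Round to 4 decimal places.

H(P,Q) = −Σ p·ln q.
  −0.098·ln(0.137) = 0.19480
  −0.632·ln(0.452) = 0.50185
  −0.270·ln(0.411) = 0.24007
H(P,Q) = 0.9367 nats.

0.9367 nats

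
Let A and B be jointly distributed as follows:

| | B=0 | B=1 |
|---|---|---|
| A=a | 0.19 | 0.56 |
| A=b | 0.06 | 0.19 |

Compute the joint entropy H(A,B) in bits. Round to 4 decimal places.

1.6224 bits

H(A,B) = −Σ p(x,y)·log₂ p(x,y) over all 4 cells.
  cell (a,0): −0.19·log₂0.19 = 0.45523
  cell (a,1): −0.56·log₂0.56 = 0.46844
  cell (b,0): −0.06·log₂0.06 = 0.24353
  cell (b,1): −0.19·log₂0.19 = 0.45523
Sum = 1.6224 bits.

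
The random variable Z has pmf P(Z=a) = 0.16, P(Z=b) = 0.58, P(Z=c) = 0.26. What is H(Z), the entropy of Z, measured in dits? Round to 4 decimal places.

H(Z) = −Σ p·log₁₀ p.
  −(0.16)·log₁₀(0.16) = 0.12734
  −(0.58)·log₁₀(0.58) = 0.13721
  −(0.26)·log₁₀(0.26) = 0.15211
Sum: 0.12734 + 0.13721 + 0.15211 = 0.4167 dits.

0.4167 dits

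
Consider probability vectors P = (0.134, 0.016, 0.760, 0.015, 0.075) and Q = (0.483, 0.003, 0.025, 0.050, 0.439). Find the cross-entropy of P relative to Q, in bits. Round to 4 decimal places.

H(P,Q) = −Σ p·log₂ q.
  −0.134·log₂(0.483) = 0.14069
  −0.016·log₂(0.003) = 0.13409
  −0.760·log₂(0.025) = 4.04467
  −0.015·log₂(0.050) = 0.06483
  −0.075·log₂(0.439) = 0.08908
H(P,Q) = 4.4734 bits.

4.4734 bits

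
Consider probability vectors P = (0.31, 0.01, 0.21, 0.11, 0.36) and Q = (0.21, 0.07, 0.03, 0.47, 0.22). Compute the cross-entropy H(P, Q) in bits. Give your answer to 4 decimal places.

2.7049 bits

H(P,Q) = −Σ p·log₂ q.
  −0.31·log₂(0.21) = 0.69798
  −0.01·log₂(0.07) = 0.03837
  −0.21·log₂(0.03) = 1.06237
  −0.11·log₂(0.47) = 0.11982
  −0.36·log₂(0.22) = 0.78639
H(P,Q) = 2.7049 bits.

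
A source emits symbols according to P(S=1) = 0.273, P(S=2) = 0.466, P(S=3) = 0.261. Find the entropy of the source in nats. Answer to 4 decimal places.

1.0608 nats

H(S) = −Σ p·ln p.
  −(0.273)·ln(0.273) = 0.35443
  −(0.466)·ln(0.466) = 0.35582
  −(0.261)·ln(0.261) = 0.35058
Sum: 0.35443 + 0.35582 + 0.35058 = 1.0608 nats.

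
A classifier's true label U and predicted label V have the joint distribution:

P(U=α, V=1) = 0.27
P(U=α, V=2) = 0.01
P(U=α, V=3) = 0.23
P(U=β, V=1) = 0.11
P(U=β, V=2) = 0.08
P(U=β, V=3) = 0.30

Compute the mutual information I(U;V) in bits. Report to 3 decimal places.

Marginals: p(U) = (0.5100, 0.4900), p(V) = (0.3800, 0.0900, 0.5300).
I(U;V) = Σ p(x,y)·log₂[p(x,y)/(p(x)p(y))].
  (α,1): 0.27·log₂(1.3932) = 0.1292
  (α,2): 0.01·log₂(0.2179) = -0.0220
  (α,3): 0.23·log₂(0.8509) = -0.0536
  (β,1): 0.11·log₂(0.5908) = -0.0835
  (β,2): 0.08·log₂(1.8141) = 0.0687
  (β,3): 0.30·log₂(1.1552) = 0.0624
Sum = 0.101 bits.

0.101 bits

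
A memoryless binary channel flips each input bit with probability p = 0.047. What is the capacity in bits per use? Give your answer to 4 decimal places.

0.7265 bits

Binary symmetric channel: C = 1 − h₂(ε) where h₂ is the binary entropy function.
h₂(0.047) = −0.047·log₂0.047 − 0.953·log₂0.953 = 0.2735.
C = 1 − 0.2735 = 0.7265 bits per channel use.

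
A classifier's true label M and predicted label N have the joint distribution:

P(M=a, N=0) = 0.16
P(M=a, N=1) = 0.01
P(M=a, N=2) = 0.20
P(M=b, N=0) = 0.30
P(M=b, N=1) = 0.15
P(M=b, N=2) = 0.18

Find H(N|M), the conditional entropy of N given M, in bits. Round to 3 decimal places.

1.380 bits

Marginals: p(M) = (0.3700, 0.6300), p(N) = (0.4600, 0.1600, 0.3800).
H(N|M) = Σ p(M) · H(N|M=·).
  M=a: p=0.3700, H(N|M=a) = 1.1435
  M=b: p=0.6300, H(N|M=b) = 1.5190
Weighted sum = 1.380 bits.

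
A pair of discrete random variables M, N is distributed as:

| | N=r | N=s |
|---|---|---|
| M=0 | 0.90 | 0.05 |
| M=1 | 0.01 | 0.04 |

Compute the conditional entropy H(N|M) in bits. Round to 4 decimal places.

Marginals: p(M) = (0.9500, 0.0500), p(N) = (0.9100, 0.0900).
H(N|M) = Σ p(M) · H(N|M=·).
  M=0: p=0.9500, H(N|M=0) = 0.2975
  M=1: p=0.0500, H(N|M=1) = 0.7219
Weighted sum = 0.3187 bits.

0.3187 bits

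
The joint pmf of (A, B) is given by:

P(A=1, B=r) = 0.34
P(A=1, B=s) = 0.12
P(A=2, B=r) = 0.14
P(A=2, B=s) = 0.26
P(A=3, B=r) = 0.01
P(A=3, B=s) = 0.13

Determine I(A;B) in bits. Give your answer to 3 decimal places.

0.193 bits

Marginals: p(A) = (0.4600, 0.4000, 0.1400), p(B) = (0.4900, 0.5100).
I(A;B) = H(A) + H(B) − H(A,B).
H(A) = 1.4412, H(B) = 0.9997, H(A,B) = 2.2477.
I(A;B) = 1.4412 + 0.9997 − 2.2477 = 0.193 bits.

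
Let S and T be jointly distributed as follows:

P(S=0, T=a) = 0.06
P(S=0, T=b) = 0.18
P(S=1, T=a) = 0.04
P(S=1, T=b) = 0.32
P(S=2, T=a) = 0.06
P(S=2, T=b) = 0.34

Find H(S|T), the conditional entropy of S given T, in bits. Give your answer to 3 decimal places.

1.539 bits

Marginals: p(S) = (0.2400, 0.3600, 0.4000), p(T) = (0.1600, 0.8400).
H(S|T) = Σ p(T) · H(S|T=·).
  T=a: p=0.1600, H(S|T=a) = 1.5613
  T=b: p=0.8400, H(S|T=b) = 1.5348
Weighted sum = 1.539 bits.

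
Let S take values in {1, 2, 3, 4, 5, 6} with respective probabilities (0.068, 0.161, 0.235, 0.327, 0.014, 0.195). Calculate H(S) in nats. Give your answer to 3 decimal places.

1.561 nats

H(S) = −Σ p·ln p.
  −(0.068)·ln(0.068) = 0.1828
  −(0.161)·ln(0.161) = 0.2940
  −(0.235)·ln(0.235) = 0.3403
  −(0.327)·ln(0.327) = 0.3655
  −(0.014)·ln(0.014) = 0.0598
  −(0.195)·ln(0.195) = 0.3188
Sum: 0.1828 + 0.2940 + 0.3403 + 0.3655 + 0.0598 + 0.3188 = 1.561 nats.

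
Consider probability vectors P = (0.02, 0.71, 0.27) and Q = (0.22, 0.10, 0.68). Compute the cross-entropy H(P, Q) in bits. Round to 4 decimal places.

H(P,Q) = −Σ p·log₂ q.
  −0.02·log₂(0.22) = 0.04369
  −0.71·log₂(0.10) = 2.35857
  −0.27·log₂(0.68) = 0.15023
H(P,Q) = 2.5525 bits.

2.5525 bits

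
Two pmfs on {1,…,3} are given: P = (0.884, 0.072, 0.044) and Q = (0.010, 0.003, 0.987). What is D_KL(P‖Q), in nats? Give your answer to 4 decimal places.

D(P‖Q) = Σ p·ln(p/q).
  0.884·ln(0.884/0.010) = 3.96197
  0.072·ln(0.072/0.003) = 0.22882
  0.044·ln(0.044/0.987) = -0.13686
D(P‖Q) = 4.0539 nats.

4.0539 nats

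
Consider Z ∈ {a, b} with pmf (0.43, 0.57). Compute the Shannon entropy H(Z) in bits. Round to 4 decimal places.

0.9858 bits

H(Z) = −Σ p·log₂ p.
  −(0.43)·log₂(0.43) = 0.52356
  −(0.57)·log₂(0.57) = 0.46225
Sum: 0.52356 + 0.46225 = 0.9858 bits.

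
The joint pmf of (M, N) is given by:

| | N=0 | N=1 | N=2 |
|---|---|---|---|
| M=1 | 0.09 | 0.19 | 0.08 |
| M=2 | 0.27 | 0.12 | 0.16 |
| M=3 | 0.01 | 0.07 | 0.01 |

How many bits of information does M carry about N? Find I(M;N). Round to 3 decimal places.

0.118 bits

Marginals: p(M) = (0.3600, 0.5500, 0.0900), p(N) = (0.3700, 0.3800, 0.2500).
I(M;N) = Σ p(x,y)·log₂[p(x,y)/(p(x)p(y))].
  (1,0): 0.09·log₂(0.6757) = -0.0509
  (1,1): 0.19·log₂(1.3889) = 0.0900
  (1,2): 0.08·log₂(0.8889) = -0.0136
  (2,0): 0.27·log₂(1.3268) = 0.1101
  (2,1): 0.12·log₂(0.5742) = -0.0961
  (2,2): 0.16·log₂(1.1636) = 0.0350
  (3,0): 0.01·log₂(0.3003) = -0.0174
  (3,1): 0.07·log₂(2.0468) = 0.0723
  (3,2): 0.01·log₂(0.4444) = -0.0117
Sum = 0.118 bits.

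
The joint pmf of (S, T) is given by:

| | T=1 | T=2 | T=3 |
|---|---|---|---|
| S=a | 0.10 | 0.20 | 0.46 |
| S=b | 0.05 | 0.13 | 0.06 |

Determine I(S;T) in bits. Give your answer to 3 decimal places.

0.070 bits

Marginals: p(S) = (0.7600, 0.2400), p(T) = (0.1500, 0.3300, 0.5200).
I(S;T) = H(S) + H(T) − H(S,T).
H(S) = 0.7950, H(T) = 1.4289, H(S,T) = 2.1542.
I(S;T) = 0.7950 + 1.4289 − 2.1542 = 0.070 bits.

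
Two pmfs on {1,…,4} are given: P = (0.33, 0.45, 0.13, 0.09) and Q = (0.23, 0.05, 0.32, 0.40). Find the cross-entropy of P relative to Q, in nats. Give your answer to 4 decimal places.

H(P,Q) = −Σ p·ln q.
  −0.33·ln(0.23) = 0.48499
  −0.45·ln(0.05) = 1.34808
  −0.13·ln(0.32) = 0.14813
  −0.09·ln(0.40) = 0.08247
H(P,Q) = 2.0637 nats.

2.0637 nats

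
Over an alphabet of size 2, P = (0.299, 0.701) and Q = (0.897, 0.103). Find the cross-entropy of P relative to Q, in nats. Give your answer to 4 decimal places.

1.6259 nats

H(P,Q) = −Σ p·ln q.
  −0.299·ln(0.897) = 0.03250
  −0.701·ln(0.103) = 1.59339
H(P,Q) = 1.6259 nats.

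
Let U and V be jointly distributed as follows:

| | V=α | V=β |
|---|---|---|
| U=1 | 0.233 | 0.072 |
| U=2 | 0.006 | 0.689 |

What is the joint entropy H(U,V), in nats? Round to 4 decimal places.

H(U,V) = −Σ p(x,y)·ln p(x,y) over all 4 cells.
  cell (1,α): −0.233·ln0.233 = 0.33942
  cell (1,β): −0.072·ln0.072 = 0.18944
  cell (2,α): −0.006·ln0.006 = 0.03070
  cell (2,β): −0.689·ln0.689 = 0.25666
Sum = 0.8162 nats.

0.8162 nats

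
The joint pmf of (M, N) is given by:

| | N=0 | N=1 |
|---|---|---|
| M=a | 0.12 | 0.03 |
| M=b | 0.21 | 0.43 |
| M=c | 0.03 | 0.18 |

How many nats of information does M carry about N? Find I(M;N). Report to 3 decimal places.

Marginals: p(M) = (0.1500, 0.6400, 0.2100), p(N) = (0.3600, 0.6400).
I(M;N) = Σ p(x,y)·ln[p(x,y)/(p(x)p(y))].
  (a,0): 0.12·ln(2.2222) = 0.0958
  (a,1): 0.03·ln(0.3125) = -0.0349
  (b,0): 0.21·ln(0.9115) = -0.0195
  (b,1): 0.43·ln(1.0498) = 0.0209
  (c,0): 0.03·ln(0.3968) = -0.0277
  (c,1): 0.18·ln(1.3393) = 0.0526
Sum = 0.087 nats.

0.087 nats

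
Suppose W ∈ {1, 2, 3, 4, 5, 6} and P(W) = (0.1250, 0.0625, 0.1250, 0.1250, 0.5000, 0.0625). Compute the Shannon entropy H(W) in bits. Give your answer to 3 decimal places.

2.125 bits

H(W) = −Σ p·log₂ p.
  −(0.1250)·log₂(0.1250) = 0.3750
  −(0.0625)·log₂(0.0625) = 0.2500
  −(0.1250)·log₂(0.1250) = 0.3750
  −(0.1250)·log₂(0.1250) = 0.3750
  −(0.5000)·log₂(0.5000) = 0.5000
  −(0.0625)·log₂(0.0625) = 0.2500
Sum: 0.3750 + 0.2500 + 0.3750 + 0.3750 + 0.5000 + 0.2500 = 2.125 bits.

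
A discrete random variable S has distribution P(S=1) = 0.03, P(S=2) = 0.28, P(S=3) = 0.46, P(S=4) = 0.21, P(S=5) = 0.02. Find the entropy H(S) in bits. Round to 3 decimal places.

H(S) = −Σ p·log₂ p.
  −(0.03)·log₂(0.03) = 0.1518
  −(0.28)·log₂(0.28) = 0.5142
  −(0.46)·log₂(0.46) = 0.5153
  −(0.21)·log₂(0.21) = 0.4728
  −(0.02)·log₂(0.02) = 0.1129
Sum: 0.1518 + 0.5142 + 0.5153 + 0.4728 + 0.1129 = 1.767 bits.

1.767 bits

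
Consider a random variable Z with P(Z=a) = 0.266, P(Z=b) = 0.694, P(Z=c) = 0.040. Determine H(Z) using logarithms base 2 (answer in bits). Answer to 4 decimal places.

1.0597 bits

H(Z) = −Σ p·log₂ p.
  −(0.266)·log₂(0.266) = 0.50819
  −(0.694)·log₂(0.694) = 0.36573
  −(0.040)·log₂(0.040) = 0.18575
Sum: 0.50819 + 0.36573 + 0.18575 = 1.0597 bits.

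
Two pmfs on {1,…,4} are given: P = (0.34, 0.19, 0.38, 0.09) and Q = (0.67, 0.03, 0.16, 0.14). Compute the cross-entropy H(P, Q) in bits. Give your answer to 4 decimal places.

H(P,Q) = −Σ p·log₂ q.
  −0.34·log₂(0.67) = 0.19644
  −0.19·log₂(0.03) = 0.96119
  −0.38·log₂(0.16) = 1.00467
  −0.09·log₂(0.14) = 0.25529
H(P,Q) = 2.4176 bits.

2.4176 bits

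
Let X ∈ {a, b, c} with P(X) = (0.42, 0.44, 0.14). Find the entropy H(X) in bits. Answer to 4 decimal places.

H(X) = −Σ p·log₂ p.
  −(0.42)·log₂(0.42) = 0.52565
  −(0.44)·log₂(0.44) = 0.52115
  −(0.14)·log₂(0.14) = 0.39711
Sum: 0.52565 + 0.52115 + 0.39711 = 1.4439 bits.

1.4439 bits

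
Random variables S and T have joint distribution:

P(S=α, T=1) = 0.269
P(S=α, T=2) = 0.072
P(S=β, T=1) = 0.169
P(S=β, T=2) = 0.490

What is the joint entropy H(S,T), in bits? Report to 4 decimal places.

H(S,T) = −Σ p(x,y)·log₂ p(x,y) over all 4 cells.
  cell (α,1): −0.269·log₂0.269 = 0.50957
  cell (α,2): −0.072·log₂0.072 = 0.27330
  cell (β,1): −0.169·log₂0.169 = 0.43347
  cell (β,2): −0.490·log₂0.490 = 0.50428
Sum = 1.7206 bits.

1.7206 bits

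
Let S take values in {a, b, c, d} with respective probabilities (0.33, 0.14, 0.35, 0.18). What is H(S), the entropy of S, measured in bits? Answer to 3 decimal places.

H(S) = −Σ p·log₂ p.
  −(0.33)·log₂(0.33) = 0.5278
  −(0.14)·log₂(0.14) = 0.3971
  −(0.35)·log₂(0.35) = 0.5301
  −(0.18)·log₂(0.18) = 0.4453
Sum: 0.5278 + 0.3971 + 0.5301 + 0.4453 = 1.900 bits.

1.900 bits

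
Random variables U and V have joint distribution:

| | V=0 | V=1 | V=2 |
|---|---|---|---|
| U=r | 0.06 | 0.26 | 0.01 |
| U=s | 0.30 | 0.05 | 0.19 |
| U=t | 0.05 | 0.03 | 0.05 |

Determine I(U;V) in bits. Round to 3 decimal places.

Marginals: p(U) = (0.3300, 0.5400, 0.1300), p(V) = (0.4100, 0.3400, 0.2500).
I(U;V) = Σ p(x,y)·log₂[p(x,y)/(p(x)p(y))].
  (r,0): 0.06·log₂(0.4435) = -0.0704
  (r,1): 0.26·log₂(2.3173) = 0.3152
  (r,2): 0.01·log₂(0.1212) = -0.0304
  (s,0): 0.30·log₂(1.3550) = 0.1315
  (s,1): 0.05·log₂(0.2723) = -0.0938
  (s,2): 0.19·log₂(1.4074) = 0.0937
  (t,0): 0.05·log₂(0.9381) = -0.0046
  (t,1): 0.03·log₂(0.6787) = -0.0168
  (t,2): 0.05·log₂(1.5385) = 0.0311
Sum = 0.355 bits.

0.355 bits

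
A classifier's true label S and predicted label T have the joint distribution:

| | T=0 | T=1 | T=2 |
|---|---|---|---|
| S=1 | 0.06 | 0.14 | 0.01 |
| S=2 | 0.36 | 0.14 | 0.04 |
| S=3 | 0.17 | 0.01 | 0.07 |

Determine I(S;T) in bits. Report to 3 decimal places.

Marginals: p(S) = (0.2100, 0.5400, 0.2500), p(T) = (0.5900, 0.2900, 0.1200).
I(S;T) = H(S) + H(T) − H(S,T).
H(S) = 1.4529, H(T) = 1.3341, H(S,T) = 2.5901.
I(S;T) = 1.4529 + 1.3341 − 2.5901 = 0.197 bits.

0.197 bits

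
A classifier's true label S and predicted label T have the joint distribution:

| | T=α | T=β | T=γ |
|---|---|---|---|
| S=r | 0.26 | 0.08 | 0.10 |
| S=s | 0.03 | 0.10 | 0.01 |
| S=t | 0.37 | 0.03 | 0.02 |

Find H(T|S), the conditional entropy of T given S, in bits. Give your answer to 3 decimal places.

1.031 bits

Chain rule: H(T|S) = H(S,T) − H(S).
Marginals: p(S) = (0.4400, 0.1400, 0.4200), p(T) = (0.6600, 0.2100, 0.1300).
H(S,T) = 2.4748 bits; H(S) = 1.4439 bits.
H(T|S) = 2.4748 − 1.4439 = 1.031 bits.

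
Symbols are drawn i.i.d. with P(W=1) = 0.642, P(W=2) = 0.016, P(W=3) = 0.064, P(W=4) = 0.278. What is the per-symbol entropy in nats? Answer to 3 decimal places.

0.882 nats

H(W) = −Σ p·ln p.
  −(0.642)·ln(0.642) = 0.2845
  −(0.016)·ln(0.016) = 0.0662
  −(0.064)·ln(0.064) = 0.1759
  −(0.278)·ln(0.278) = 0.3559
Sum: 0.2845 + 0.0662 + 0.1759 + 0.3559 = 0.882 nats.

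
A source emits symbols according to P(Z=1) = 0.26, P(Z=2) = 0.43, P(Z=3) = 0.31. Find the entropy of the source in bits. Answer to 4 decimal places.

H(Z) = −Σ p·log₂ p.
  −(0.26)·log₂(0.26) = 0.50529
  −(0.43)·log₂(0.43) = 0.52356
  −(0.31)·log₂(0.31) = 0.52379
Sum: 0.50529 + 0.52356 + 0.52379 = 1.5526 bits.

1.5526 bits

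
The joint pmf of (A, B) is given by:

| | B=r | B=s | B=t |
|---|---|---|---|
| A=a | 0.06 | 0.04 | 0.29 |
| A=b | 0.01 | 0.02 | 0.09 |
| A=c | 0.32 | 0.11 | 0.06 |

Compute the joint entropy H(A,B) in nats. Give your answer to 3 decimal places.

1.774 nats

H(A,B) = −Σ p(x,y)·ln p(x,y) over all 9 cells.
  cell (a,r): −0.06·ln0.06 = 0.1688
  cell (a,s): −0.04·ln0.04 = 0.1288
  cell (a,t): −0.29·ln0.29 = 0.3590
  cell (b,r): −0.01·ln0.01 = 0.0461
  cell (b,s): −0.02·ln0.02 = 0.0782
  cell (b,t): −0.09·ln0.09 = 0.2167
  cell (c,r): −0.32·ln0.32 = 0.3646
  cell (c,s): −0.11·ln0.11 = 0.2428
  cell (c,t): −0.06·ln0.06 = 0.1688
Sum = 1.774 nats.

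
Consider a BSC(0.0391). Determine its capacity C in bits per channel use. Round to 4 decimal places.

0.7618 bits

Binary symmetric channel: C = 1 − h₂(ε) where h₂ is the binary entropy function.
h₂(0.0391) = −0.0391·log₂0.0391 − 0.9609·log₂0.9609 = 0.2382.
C = 1 − 0.2382 = 0.7618 bits per channel use.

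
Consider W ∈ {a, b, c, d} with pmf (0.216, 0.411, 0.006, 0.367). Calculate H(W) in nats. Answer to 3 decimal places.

1.095 nats

H(W) = −Σ p·ln p.
  −(0.216)·ln(0.216) = 0.3310
  −(0.411)·ln(0.411) = 0.3654
  −(0.006)·ln(0.006) = 0.0307
  −(0.367)·ln(0.367) = 0.3679
Sum: 0.3310 + 0.3654 + 0.0307 + 0.3679 = 1.095 nats.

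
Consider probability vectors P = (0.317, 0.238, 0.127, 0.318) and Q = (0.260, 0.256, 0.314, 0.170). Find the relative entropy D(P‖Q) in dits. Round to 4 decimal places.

D(P‖Q) = Σ p·log₁₀(p/q).
  0.317·log₁₀(0.317/0.260) = 0.02729
  0.238·log₁₀(0.238/0.256) = -0.00754
  0.127·log₁₀(0.127/0.314) = -0.04993
  0.318·log₁₀(0.318/0.170) = 0.08649
D(P‖Q) = 0.0563 dits.

0.0563 dits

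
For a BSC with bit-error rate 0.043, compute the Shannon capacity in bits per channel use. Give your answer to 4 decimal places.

Binary symmetric channel: C = 1 − h₂(ε) where h₂ is the binary entropy function.
h₂(0.043) = −0.043·log₂0.043 − 0.957·log₂0.957 = 0.2559.
C = 1 − 0.2559 = 0.7441 bits per channel use.

0.7441 bits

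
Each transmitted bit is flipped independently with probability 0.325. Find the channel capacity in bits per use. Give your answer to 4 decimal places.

Binary symmetric channel: C = 1 − h₂(ε) where h₂ is the binary entropy function.
h₂(0.325) = −0.325·log₂0.325 − 0.675·log₂0.675 = 0.9097.
C = 1 − 0.9097 = 0.0903 bits per channel use.

0.0903 bits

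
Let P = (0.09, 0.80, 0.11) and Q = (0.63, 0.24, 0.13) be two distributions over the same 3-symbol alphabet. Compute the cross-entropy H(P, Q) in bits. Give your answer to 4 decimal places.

H(P,Q) = −Σ p·log₂ q.
  −0.09·log₂(0.63) = 0.05999
  −0.80·log₂(0.24) = 1.64711
  −0.11·log₂(0.13) = 0.32378
H(P,Q) = 2.0309 bits.

2.0309 bits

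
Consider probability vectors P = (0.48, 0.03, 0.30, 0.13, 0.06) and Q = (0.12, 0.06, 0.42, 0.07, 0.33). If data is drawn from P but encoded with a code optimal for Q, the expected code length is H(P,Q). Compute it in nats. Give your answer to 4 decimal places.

1.7746 nats

H(P,Q) = −Σ p·ln q.
  −0.48·ln(0.12) = 1.01773
  −0.03·ln(0.06) = 0.08440
  −0.30·ln(0.42) = 0.26025
  −0.13·ln(0.07) = 0.34570
  −0.06·ln(0.33) = 0.06652
H(P,Q) = 1.7746 nats.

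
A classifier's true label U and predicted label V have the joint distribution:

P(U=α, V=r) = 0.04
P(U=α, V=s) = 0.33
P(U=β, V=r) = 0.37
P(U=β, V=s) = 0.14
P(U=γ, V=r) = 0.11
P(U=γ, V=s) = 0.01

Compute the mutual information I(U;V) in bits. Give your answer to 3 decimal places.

0.334 bits

Marginals: p(U) = (0.3700, 0.5100, 0.1200), p(V) = (0.5200, 0.4800).
I(U;V) = H(U) + H(V) − H(U,V).
H(U) = 1.3932, H(V) = 0.9988, H(U,V) = 2.0581.
I(U;V) = 1.3932 + 0.9988 − 2.0581 = 0.334 bits.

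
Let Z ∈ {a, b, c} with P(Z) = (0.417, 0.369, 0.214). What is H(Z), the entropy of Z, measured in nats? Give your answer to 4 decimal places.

1.0626 nats

H(Z) = −Σ p·ln p.
  −(0.417)·ln(0.417) = 0.36474
  −(0.369)·ln(0.369) = 0.36788
  −(0.214)·ln(0.214) = 0.32994
Sum: 0.36474 + 0.36788 + 0.32994 = 1.0626 nats.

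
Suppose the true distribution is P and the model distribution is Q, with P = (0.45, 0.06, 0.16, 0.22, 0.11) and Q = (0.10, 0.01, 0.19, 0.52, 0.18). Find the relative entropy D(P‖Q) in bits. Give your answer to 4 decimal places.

D(P‖Q) = Σ p·log₂(p/q).
  0.45·log₂(0.45/0.10) = 0.97647
  0.06·log₂(0.06/0.01) = 0.15510
  0.16·log₂(0.16/0.19) = -0.03967
  0.22·log₂(0.22/0.52) = -0.27302
  0.11·log₂(0.11/0.18) = -0.07815
D(P‖Q) = 0.7407 bits.

0.7407 bits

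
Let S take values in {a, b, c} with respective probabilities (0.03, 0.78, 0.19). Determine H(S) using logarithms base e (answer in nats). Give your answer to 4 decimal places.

0.6145 nats

H(S) = −Σ p·ln p.
  −(0.03)·ln(0.03) = 0.10520
  −(0.78)·ln(0.78) = 0.19380
  −(0.19)·ln(0.19) = 0.31554
Sum: 0.10520 + 0.19380 + 0.31554 = 0.6145 nats.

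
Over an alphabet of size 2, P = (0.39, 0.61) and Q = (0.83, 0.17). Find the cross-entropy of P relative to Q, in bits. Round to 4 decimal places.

1.6642 bits

H(P,Q) = −Σ p·log₂ q.
  −0.39·log₂(0.83) = 0.10484
  −0.61·log₂(0.17) = 1.55940
H(P,Q) = 1.6642 bits.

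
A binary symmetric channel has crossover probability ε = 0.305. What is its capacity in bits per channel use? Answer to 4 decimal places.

Binary symmetric channel: C = 1 − h₂(ε) where h₂ is the binary entropy function.
h₂(0.305) = −0.305·log₂0.305 − 0.695·log₂0.695 = 0.8873.
C = 1 − 0.8873 = 0.1127 bits per channel use.

0.1127 bits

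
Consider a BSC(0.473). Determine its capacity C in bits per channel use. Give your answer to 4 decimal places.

0.0021 bits

Binary symmetric channel: C = 1 − h₂(ε) where h₂ is the binary entropy function.
h₂(0.473) = −0.473·log₂0.473 − 0.527·log₂0.527 = 0.9979.
C = 1 − 0.9979 = 0.0021 bits per channel use.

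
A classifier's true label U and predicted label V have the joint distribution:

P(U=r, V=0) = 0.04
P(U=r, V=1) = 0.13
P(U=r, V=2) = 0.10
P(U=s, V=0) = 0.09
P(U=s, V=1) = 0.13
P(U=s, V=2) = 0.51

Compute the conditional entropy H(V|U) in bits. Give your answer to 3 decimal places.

1.250 bits

Marginals: p(U) = (0.2700, 0.7300), p(V) = (0.1300, 0.2600, 0.6100).
H(V|U) = Σ p(U) · H(V|U=·).
  U=r: p=0.2700, H(V|U=r) = 1.4466
  U=s: p=0.7300, H(V|U=s) = 1.1771
Weighted sum = 1.250 bits.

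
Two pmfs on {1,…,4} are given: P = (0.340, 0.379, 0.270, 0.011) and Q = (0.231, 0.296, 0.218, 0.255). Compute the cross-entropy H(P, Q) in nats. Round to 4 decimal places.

1.3859 nats

H(P,Q) = −Σ p·ln q.
  −0.340·ln(0.231) = 0.49821
  −0.379·ln(0.296) = 0.46139
  −0.270·ln(0.218) = 0.41128
  −0.011·ln(0.255) = 0.01503
H(P,Q) = 1.3859 nats.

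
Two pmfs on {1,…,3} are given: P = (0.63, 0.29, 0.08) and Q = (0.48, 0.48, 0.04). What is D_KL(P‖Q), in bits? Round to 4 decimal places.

D(P‖Q) = Σ p·log₂(p/q).
  0.63·log₂(0.63/0.48) = 0.24716
  0.29·log₂(0.29/0.48) = -0.21082
  0.08·log₂(0.08/0.04) = 0.08000
D(P‖Q) = 0.1163 bits.

0.1163 bits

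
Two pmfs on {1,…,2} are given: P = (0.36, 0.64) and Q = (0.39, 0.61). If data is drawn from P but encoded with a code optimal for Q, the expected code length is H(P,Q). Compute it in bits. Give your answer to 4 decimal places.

H(P,Q) = −Σ p·log₂ q.
  −0.36·log₂(0.39) = 0.48904
  −0.64·log₂(0.61) = 0.45640
H(P,Q) = 0.9454 bits.

0.9454 bits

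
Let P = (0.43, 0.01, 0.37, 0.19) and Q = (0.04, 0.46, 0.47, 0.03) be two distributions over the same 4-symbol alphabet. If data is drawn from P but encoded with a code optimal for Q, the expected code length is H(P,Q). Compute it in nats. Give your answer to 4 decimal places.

2.3375 nats

H(P,Q) = −Σ p·ln q.
  −0.43·ln(0.04) = 1.38412
  −0.01·ln(0.46) = 0.00777
  −0.37·ln(0.47) = 0.27936
  −0.19·ln(0.03) = 0.66625
H(P,Q) = 2.3375 nats.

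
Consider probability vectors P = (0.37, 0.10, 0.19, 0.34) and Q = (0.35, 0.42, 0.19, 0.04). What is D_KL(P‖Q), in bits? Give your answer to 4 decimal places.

0.8724 bits

D(P‖Q) = Σ p·log₂(p/q).
  0.37·log₂(0.37/0.35) = 0.02966
  0.10·log₂(0.10/0.42) = -0.20704
  0.19·log₂(0.19/0.19) = 0.00000
  0.34·log₂(0.34/0.04) = 1.04974
D(P‖Q) = 0.8724 bits.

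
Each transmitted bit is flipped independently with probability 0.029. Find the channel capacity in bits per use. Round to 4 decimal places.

Binary symmetric channel: C = 1 − h₂(ε) where h₂ is the binary entropy function.
h₂(0.029) = −0.029·log₂0.029 − 0.971·log₂0.971 = 0.1894.
C = 1 − 0.1894 = 0.8106 bits per channel use.

0.8106 bits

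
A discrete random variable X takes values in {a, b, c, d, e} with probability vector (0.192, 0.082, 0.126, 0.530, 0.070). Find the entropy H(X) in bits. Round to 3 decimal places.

1.884 bits

H(X) = −Σ p·log₂ p.
  −(0.192)·log₂(0.192) = 0.4571
  −(0.082)·log₂(0.082) = 0.2959
  −(0.126)·log₂(0.126) = 0.3766
  −(0.530)·log₂(0.530) = 0.4854
  −(0.070)·log₂(0.070) = 0.2686
Sum: 0.4571 + 0.2959 + 0.3766 + 0.4854 + 0.2686 = 1.884 bits.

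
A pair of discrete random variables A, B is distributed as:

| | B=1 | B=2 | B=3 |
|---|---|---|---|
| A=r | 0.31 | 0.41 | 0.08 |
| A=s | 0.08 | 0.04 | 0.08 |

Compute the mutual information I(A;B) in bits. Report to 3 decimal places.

Marginals: p(A) = (0.8000, 0.2000), p(B) = (0.3900, 0.4500, 0.1600).
I(A;B) = H(A) + H(B) − H(A,B).
H(A) = 0.7219, H(B) = 1.4712, H(A,B) = 2.1115.
I(A;B) = 0.7219 + 1.4712 − 2.1115 = 0.082 bits.

0.082 bits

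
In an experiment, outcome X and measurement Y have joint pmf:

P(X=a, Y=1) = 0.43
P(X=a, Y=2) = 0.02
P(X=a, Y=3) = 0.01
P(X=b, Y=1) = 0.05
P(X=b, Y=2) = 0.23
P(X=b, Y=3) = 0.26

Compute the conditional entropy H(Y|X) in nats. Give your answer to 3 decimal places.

0.635 nats

Marginals: p(X) = (0.4600, 0.5400), p(Y) = (0.4800, 0.2500, 0.2700).
H(Y|X) = Σ p(X) · H(Y|X=·).
  X=a: p=0.4600, H(Y|X=a) = 0.2826
  X=b: p=0.5400, H(Y|X=b) = 0.9358
Weighted sum = 0.635 nats.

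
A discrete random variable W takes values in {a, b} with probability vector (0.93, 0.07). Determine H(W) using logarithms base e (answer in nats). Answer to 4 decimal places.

H(W) = −Σ p·ln p.
  −(0.93)·ln(0.93) = 0.06749
  −(0.07)·ln(0.07) = 0.18615
Sum: 0.06749 + 0.18615 = 0.2536 nats.

0.2536 nats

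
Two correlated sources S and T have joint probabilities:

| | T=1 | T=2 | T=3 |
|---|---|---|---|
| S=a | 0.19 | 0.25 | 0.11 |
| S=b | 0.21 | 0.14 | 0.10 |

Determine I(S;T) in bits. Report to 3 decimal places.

Marginals: p(S) = (0.5500, 0.4500), p(T) = (0.4000, 0.3900, 0.2100).
I(S;T) = Σ p(x,y)·log₂[p(x,y)/(p(x)p(y))].
  (a,1): 0.19·log₂(0.8636) = -0.0402
  (a,2): 0.25·log₂(1.1655) = 0.0552
  (a,3): 0.11·log₂(0.9524) = -0.0077
  (b,1): 0.21·log₂(1.1667) = 0.0467
  (b,2): 0.14·log₂(0.7977) = -0.0456
  (b,3): 0.10·log₂(1.0582) = 0.0082
Sum = 0.017 bits.

0.017 bits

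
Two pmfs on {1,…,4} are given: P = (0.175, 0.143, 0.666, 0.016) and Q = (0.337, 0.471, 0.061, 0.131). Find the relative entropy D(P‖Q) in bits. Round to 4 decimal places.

1.8369 bits

D(P‖Q) = Σ p·log₂(p/q).
  0.175·log₂(0.175/0.337) = -0.16544
  0.143·log₂(0.143/0.471) = -0.24592
  0.666·log₂(0.666/0.061) = 2.29679
  0.016·log₂(0.016/0.131) = -0.04853
D(P‖Q) = 1.8369 bits.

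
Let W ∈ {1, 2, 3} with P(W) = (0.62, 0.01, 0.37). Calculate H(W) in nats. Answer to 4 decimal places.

0.7103 nats

H(W) = −Σ p·ln p.
  −(0.62)·ln(0.62) = 0.29638
  −(0.01)·ln(0.01) = 0.04605
  −(0.37)·ln(0.37) = 0.36787
Sum: 0.29638 + 0.04605 + 0.36787 = 0.7103 nats.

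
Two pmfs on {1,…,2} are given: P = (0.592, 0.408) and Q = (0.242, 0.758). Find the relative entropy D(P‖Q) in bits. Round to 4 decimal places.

0.3994 bits

D(P‖Q) = Σ p·log₂(p/q).
  0.592·log₂(0.592/0.242) = 0.76403
  0.408·log₂(0.408/0.758) = -0.36460
D(P‖Q) = 0.3994 bits.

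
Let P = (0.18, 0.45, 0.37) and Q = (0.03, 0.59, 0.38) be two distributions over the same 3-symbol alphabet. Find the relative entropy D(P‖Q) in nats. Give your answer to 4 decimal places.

0.1908 nats

D(P‖Q) = Σ p·ln(p/q).
  0.18·ln(0.18/0.03) = 0.32252
  0.45·ln(0.45/0.59) = -0.12189
  0.37·ln(0.37/0.38) = -0.00987
D(P‖Q) = 0.1908 nats.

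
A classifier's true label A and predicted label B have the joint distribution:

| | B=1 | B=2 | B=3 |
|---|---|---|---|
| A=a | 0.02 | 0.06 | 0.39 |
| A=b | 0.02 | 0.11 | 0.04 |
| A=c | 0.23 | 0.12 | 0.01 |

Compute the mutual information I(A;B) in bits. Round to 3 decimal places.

0.570 bits

Marginals: p(A) = (0.4700, 0.1700, 0.3600), p(B) = (0.2700, 0.2900, 0.4400).
I(A;B) = Σ p(x,y)·log₂[p(x,y)/(p(x)p(y))].
  (a,1): 0.02·log₂(0.1576) = -0.0533
  (a,2): 0.06·log₂(0.4402) = -0.0710
  (a,3): 0.39·log₂(1.8859) = 0.3569
  (b,1): 0.02·log₂(0.4357) = -0.0240
  (b,2): 0.11·log₂(2.2312) = 0.1274
  (b,3): 0.04·log₂(0.5348) = -0.0361
  (c,1): 0.23·log₂(2.3663) = 0.2858
  (c,2): 0.12·log₂(1.1494) = 0.0241
  (c,3): 0.01·log₂(0.0631) = -0.0399
Sum = 0.570 bits.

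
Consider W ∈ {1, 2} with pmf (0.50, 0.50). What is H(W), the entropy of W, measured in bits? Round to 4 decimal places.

H(W) = −Σ p·log₂ p.
  −(0.50)·log₂(0.50) = 0.50000
  −(0.50)·log₂(0.50) = 0.50000
Sum: 0.50000 + 0.50000 = 1.0000 bits.

1.0000 bits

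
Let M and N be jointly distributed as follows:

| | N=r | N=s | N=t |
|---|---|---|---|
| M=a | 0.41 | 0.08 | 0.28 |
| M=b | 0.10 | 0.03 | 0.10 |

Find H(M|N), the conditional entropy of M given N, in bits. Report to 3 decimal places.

Marginals: p(M) = (0.7700, 0.2300), p(N) = (0.5100, 0.1100, 0.3800).
H(M|N) = Σ p(N) · H(M|N=·).
  N=r: p=0.5100, H(M|N=r) = 0.7140
  N=s: p=0.1100, H(M|N=s) = 0.8454
  N=t: p=0.3800, H(M|N=t) = 0.8315
Weighted sum = 0.773 bits.

0.773 bits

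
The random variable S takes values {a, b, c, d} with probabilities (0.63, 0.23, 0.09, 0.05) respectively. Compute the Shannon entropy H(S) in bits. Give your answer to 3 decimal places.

1.436 bits

H(S) = −Σ p·log₂ p.
  −(0.63)·log₂(0.63) = 0.4199
  −(0.23)·log₂(0.23) = 0.4877
  −(0.09)·log₂(0.09) = 0.3127
  −(0.05)·log₂(0.05) = 0.2161
Sum: 0.4199 + 0.4877 + 0.3127 + 0.2161 = 1.436 bits.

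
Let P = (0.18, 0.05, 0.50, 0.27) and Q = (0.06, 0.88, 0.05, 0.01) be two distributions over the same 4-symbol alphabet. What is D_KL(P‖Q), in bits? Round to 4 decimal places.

3.0232 bits

D(P‖Q) = Σ p·log₂(p/q).
  0.18·log₂(0.18/0.06) = 0.28529
  0.05·log₂(0.05/0.88) = -0.20688
  0.50·log₂(0.50/0.05) = 1.66096
  0.27·log₂(0.27/0.01) = 1.28382
D(P‖Q) = 3.0232 bits.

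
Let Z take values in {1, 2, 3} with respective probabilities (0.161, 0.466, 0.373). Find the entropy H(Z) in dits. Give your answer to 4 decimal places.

0.4420 dits

H(Z) = −Σ p·log₁₀ p.
  −(0.161)·log₁₀(0.161) = 0.12770
  −(0.466)·log₁₀(0.466) = 0.15453
  −(0.373)·log₁₀(0.373) = 0.15975
Sum: 0.12770 + 0.15453 + 0.15975 = 0.4420 dits.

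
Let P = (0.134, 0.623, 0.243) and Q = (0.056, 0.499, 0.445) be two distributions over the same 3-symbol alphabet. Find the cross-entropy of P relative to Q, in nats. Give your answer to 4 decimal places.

H(P,Q) = −Σ p·ln q.
  −0.134·ln(0.056) = 0.38624
  −0.623·ln(0.499) = 0.43308
  −0.243·ln(0.445) = 0.19675
H(P,Q) = 1.0161 nats.

1.0161 nats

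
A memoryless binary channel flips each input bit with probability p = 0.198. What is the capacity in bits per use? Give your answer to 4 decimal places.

Binary symmetric channel: C = 1 − h₂(ε) where h₂ is the binary entropy function.
h₂(0.198) = −0.198·log₂0.198 − 0.802·log₂0.802 = 0.7179.
C = 1 − 0.7179 = 0.2821 bits per channel use.

0.2821 bits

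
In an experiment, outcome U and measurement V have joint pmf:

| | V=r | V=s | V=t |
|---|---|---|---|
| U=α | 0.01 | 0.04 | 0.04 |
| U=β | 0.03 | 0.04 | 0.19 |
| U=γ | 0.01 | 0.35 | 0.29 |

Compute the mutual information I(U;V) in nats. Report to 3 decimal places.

Marginals: p(U) = (0.0900, 0.2600, 0.6500), p(V) = (0.0500, 0.4300, 0.5200).
I(U;V) = Σ p(x,y)·ln[p(x,y)/(p(x)p(y))].
  (α,r): 0.01·ln(2.2222) = 0.0080
  (α,s): 0.04·ln(1.0336) = 0.0013
  (α,t): 0.04·ln(0.8547) = -0.0063
  (β,r): 0.03·ln(2.3077) = 0.0251
  (β,s): 0.04·ln(0.3578) = -0.0411
  (β,t): 0.19·ln(1.4053) = 0.0647
  (γ,r): 0.01·ln(0.3077) = -0.0118
  (γ,s): 0.35·ln(1.2522) = 0.0787
  (γ,t): 0.29·ln(0.8580) = -0.0444
Sum = 0.074 nats.

0.074 nats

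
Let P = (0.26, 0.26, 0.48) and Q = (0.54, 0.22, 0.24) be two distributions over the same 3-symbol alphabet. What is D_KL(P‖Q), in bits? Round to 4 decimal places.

D(P‖Q) = Σ p·log₂(p/q).
  0.26·log₂(0.26/0.54) = -0.27416
  0.26·log₂(0.26/0.22) = 0.06266
  0.48·log₂(0.48/0.24) = 0.48000
D(P‖Q) = 0.2685 bits.

0.2685 bits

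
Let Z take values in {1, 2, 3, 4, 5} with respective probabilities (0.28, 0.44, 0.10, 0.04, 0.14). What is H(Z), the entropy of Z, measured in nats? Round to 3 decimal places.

H(Z) = −Σ p·ln p.
  −(0.28)·ln(0.28) = 0.3564
  −(0.44)·ln(0.44) = 0.3612
  −(0.10)·ln(0.10) = 0.2303
  −(0.04)·ln(0.04) = 0.1288
  −(0.14)·ln(0.14) = 0.2753
Sum: 0.3564 + 0.3612 + 0.2303 + 0.1288 + 0.2753 = 1.352 nats.

1.352 nats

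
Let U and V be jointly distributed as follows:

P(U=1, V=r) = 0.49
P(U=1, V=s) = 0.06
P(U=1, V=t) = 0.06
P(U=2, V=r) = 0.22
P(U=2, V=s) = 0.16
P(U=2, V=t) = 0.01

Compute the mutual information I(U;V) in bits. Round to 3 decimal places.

Marginals: p(U) = (0.6100, 0.3900), p(V) = (0.7100, 0.2200, 0.0700).
I(U;V) = H(U) + H(V) − H(U,V).
H(U) = 0.9648, H(V) = 1.0999, H(U,V) = 1.9614.
I(U;V) = 0.9648 + 1.0999 − 1.9614 = 0.103 bits.

0.103 bits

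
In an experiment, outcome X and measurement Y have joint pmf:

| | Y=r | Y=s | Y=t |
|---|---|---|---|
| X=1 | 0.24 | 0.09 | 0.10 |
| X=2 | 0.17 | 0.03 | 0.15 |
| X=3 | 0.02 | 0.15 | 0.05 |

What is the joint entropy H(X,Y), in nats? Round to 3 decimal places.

1.993 nats

H(X,Y) = −Σ p(x,y)·ln p(x,y) over all 9 cells.
  cell (1,r): −0.24·ln0.24 = 0.3425
  cell (1,s): −0.09·ln0.09 = 0.2167
  cell (1,t): −0.10·ln0.10 = 0.2303
  cell (2,r): −0.17·ln0.17 = 0.3012
  cell (2,s): −0.03·ln0.03 = 0.1052
  cell (2,t): −0.15·ln0.15 = 0.2846
  cell (3,r): −0.02·ln0.02 = 0.0782
  cell (3,s): −0.15·ln0.15 = 0.2846
  cell (3,t): −0.05·ln0.05 = 0.1498
Sum = 1.993 nats.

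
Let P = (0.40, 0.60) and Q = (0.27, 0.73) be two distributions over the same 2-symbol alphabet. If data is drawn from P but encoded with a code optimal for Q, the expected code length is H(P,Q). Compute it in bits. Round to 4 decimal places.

1.0280 bits

H(P,Q) = −Σ p·log₂ q.
  −0.40·log₂(0.27) = 0.75559
  −0.60·log₂(0.73) = 0.27242
H(P,Q) = 1.0280 bits.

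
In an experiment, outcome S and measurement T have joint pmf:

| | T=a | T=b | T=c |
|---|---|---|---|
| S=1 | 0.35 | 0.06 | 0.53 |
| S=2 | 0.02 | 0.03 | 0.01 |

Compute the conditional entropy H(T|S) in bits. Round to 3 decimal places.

1.263 bits

Chain rule: H(T|S) = H(S,T) − H(S).
Marginals: p(S) = (0.9400, 0.0600), p(T) = (0.3700, 0.0900, 0.5400).
H(S,T) = 1.5902 bits; H(S) = 0.3274 bits.
H(T|S) = 1.5902 − 0.3274 = 1.263 bits.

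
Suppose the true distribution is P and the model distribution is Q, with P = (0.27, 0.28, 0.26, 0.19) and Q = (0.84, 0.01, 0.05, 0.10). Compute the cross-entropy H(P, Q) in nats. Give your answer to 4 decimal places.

H(P,Q) = −Σ p·ln q.
  −0.27·ln(0.84) = 0.04708
  −0.28·ln(0.01) = 1.28945
  −0.26·ln(0.05) = 0.77889
  −0.19·ln(0.10) = 0.43749
H(P,Q) = 2.5529 nats.

2.5529 nats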